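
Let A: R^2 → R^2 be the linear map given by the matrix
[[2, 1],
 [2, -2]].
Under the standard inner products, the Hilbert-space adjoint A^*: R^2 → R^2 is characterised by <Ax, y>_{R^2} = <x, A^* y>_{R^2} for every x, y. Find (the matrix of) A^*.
A^* = A^T =
[[2, 2],
 [1, -2]]

For real matrices with standard dot products, the defining identity <Ax, y> = <x, A^* y> gives (Ax)^T y = x^T (A^*) y, i.e. x^T A^T y = x^T (A^*) y. Since this holds for all x, y, we must have A^* = A^T. Therefore
A^* =
[[2, 2],
 [1, -2]].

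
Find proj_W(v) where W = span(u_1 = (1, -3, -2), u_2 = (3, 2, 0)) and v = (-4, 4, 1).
proj_W(v) = (-576/173, 518/173, 492/173)

Set up U = [u_1 | ... | u_2] ∈ R^(3×2). The projector onto W = col(U) is P = U (U^T U)^(-1) U^T.
Compute U^T U =
  [14, -3]
  [-3, 13],
and U^T v = (-18, -4).
Solve U^T U · c = U^T v for the coefficients: c = (-246/173, -110/173). The projection is proj_W(v) = U c.
Check: (v - proj_W(v)) · u_1 = 0  (should be 0).
Check: (v - proj_W(v)) · u_2 = 0  (should be 0).
Result: proj_W(v) = (-576/173, 518/173, 492/173).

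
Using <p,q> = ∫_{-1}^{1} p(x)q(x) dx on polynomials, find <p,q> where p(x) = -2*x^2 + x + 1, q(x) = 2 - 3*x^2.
<p,q> = 26/15

Expand the product: p(x)·q(x) = 6*x^4 - 3*x^3 - 7*x^2 + 2*x + 2.
∫_{-1}^{1} of each monomial x^k gives [2/(k+1) if k even, 0 if k odd]. Integrating term-by-term (or equivalently evaluating the antiderivative F(x) = 6*x^5/5 - 3*x^4/4 - 7*x^3/3 + x^2 + 2*x at the endpoints):
  F(1) − F(−1) = 67/60 − (-37/60) = 26/15.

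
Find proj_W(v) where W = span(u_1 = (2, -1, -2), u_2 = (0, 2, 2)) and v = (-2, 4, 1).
proj_W(v) = (-10/9, 20/9, 25/9)

Set up U = [u_1 | ... | u_2] ∈ R^(3×2). The projector onto W = col(U) is P = U (U^T U)^(-1) U^T.
Compute U^T U =
  [9, -6]
  [-6, 8],
and U^T v = (-10, 10).
Solve U^T U · c = U^T v for the coefficients: c = (-5/9, 5/6). The projection is proj_W(v) = U c.
Check: (v - proj_W(v)) · u_1 = 0  (should be 0).
Check: (v - proj_W(v)) · u_2 = 0  (should be 0).
Result: proj_W(v) = (-10/9, 20/9, 25/9).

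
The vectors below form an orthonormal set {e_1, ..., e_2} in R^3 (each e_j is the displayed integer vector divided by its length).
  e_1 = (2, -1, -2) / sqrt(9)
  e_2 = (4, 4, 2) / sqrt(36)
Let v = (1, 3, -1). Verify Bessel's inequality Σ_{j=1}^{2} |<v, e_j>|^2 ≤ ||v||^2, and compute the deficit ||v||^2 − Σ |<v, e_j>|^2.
Σ |<v, e_j>|^2 = 50/9; ||v||^2 = 11; deficit = 49/9

Write each e_j = u_j / sqrt(<u_j, u_j>) where u_j is the displayed integer vector. Then <v, e_j> = <v, u_j> / sqrt(<u_j, u_j>), so |<v, e_j>|^2 = <v, u_j>^2 / <u_j, u_j>.
Coefficients: <v, e_1> = 1/sqrt(9), <v, e_2> = 14/sqrt(36).
Square and sum: Σ |<v, e_j>|^2 = 50/9.
Compute ||v||^2 = v·v = 11.
Deficit = 11 − 50/9 = 49/9 ≥ 0, confirming Bessel's inequality. (The deficit equals ||v − Σ <v,e_j> e_j||^2, the squared distance from v to span{e_j}.)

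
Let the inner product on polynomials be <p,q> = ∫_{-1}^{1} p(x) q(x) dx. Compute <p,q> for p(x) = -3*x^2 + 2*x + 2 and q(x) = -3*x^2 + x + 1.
<p,q> = 44/15

Expand the product: p(x)·q(x) = 9*x^4 - 9*x^3 - 7*x^2 + 4*x + 2.
∫_{-1}^{1} of each monomial x^k gives [2/(k+1) if k even, 0 if k odd]. Integrating term-by-term (or equivalently evaluating the antiderivative F(x) = 9*x^5/5 - 9*x^4/4 - 7*x^3/3 + 2*x^2 + 2*x at the endpoints):
  F(1) − F(−1) = 73/60 − (-103/60) = 44/15.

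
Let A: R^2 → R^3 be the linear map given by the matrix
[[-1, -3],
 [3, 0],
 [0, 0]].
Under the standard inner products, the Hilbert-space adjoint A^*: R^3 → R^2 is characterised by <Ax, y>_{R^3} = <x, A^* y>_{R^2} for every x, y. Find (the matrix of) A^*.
A^* = A^T =
[[-1, 3, 0],
 [-3, 0, 0]]

For real matrices with standard dot products, the defining identity <Ax, y> = <x, A^* y> gives (Ax)^T y = x^T (A^*) y, i.e. x^T A^T y = x^T (A^*) y. Since this holds for all x, y, we must have A^* = A^T. Therefore
A^* =
[[-1, 3, 0],
 [-3, 0, 0]].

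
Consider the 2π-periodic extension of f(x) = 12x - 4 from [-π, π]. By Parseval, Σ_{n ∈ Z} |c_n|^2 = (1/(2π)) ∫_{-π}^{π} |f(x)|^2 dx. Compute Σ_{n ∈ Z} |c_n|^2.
Σ |c_n|^2 = 48π^2 + 16

Expand and integrate term by term over [-π, π]:
  ∫ (12x)^2 dx = 144·(2π^3/3); ∫ 2·12·(-4)·x dx = 0 (odd integrand); ∫ (-4)^2 dx = 16·2π.
So (1/(2π)) ∫_{-π}^{π} (12x - 4)^2 dx = 144π^2/3 + 16 = 48π^2 + 16.
Parseval ⇒ Σ |c_n|^2 = 48π^2 + 16.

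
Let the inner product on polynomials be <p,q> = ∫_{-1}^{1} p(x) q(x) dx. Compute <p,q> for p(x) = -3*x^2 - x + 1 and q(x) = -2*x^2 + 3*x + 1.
<p,q> = -14/15

Expand the product: p(x)·q(x) = 6*x^4 - 7*x^3 - 8*x^2 + 2*x + 1.
∫_{-1}^{1} of each monomial x^k gives [2/(k+1) if k even, 0 if k odd]. Integrating term-by-term (or equivalently evaluating the antiderivative F(x) = 6*x^5/5 - 7*x^4/4 - 8*x^3/3 + x^2 + x at the endpoints):
  F(1) − F(−1) = -73/60 − (-17/60) = -14/15.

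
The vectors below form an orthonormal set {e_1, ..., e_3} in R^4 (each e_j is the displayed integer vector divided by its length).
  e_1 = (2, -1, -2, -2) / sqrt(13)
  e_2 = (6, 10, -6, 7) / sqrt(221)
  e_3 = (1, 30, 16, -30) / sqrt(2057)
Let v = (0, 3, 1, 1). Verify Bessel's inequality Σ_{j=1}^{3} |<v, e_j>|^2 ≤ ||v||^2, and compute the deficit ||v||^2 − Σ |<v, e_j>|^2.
Σ |<v, e_j>|^2 = 1322/121; ||v||^2 = 11; deficit = 9/121

Write each e_j = u_j / sqrt(<u_j, u_j>) where u_j is the displayed integer vector. Then <v, e_j> = <v, u_j> / sqrt(<u_j, u_j>), so |<v, e_j>|^2 = <v, u_j>^2 / <u_j, u_j>.
Coefficients: <v, e_1> = -7/sqrt(13), <v, e_2> = 31/sqrt(221), <v, e_3> = 76/sqrt(2057).
Square and sum: Σ |<v, e_j>|^2 = 1322/121.
Compute ||v||^2 = v·v = 11.
Deficit = 11 − 1322/121 = 9/121 ≥ 0, confirming Bessel's inequality. (The deficit equals ||v − Σ <v,e_j> e_j||^2, the squared distance from v to span{e_j}.)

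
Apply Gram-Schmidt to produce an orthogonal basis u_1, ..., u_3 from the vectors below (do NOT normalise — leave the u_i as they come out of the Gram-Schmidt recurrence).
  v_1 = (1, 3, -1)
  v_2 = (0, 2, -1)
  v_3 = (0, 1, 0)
Orthogonal basis:
  u_1 = (1, 3, -1)
  u_2 = (-7/11, 1/11, -4/11)
  u_3 = (-1/6, 1/6, 1/3)

Apply the Gram-Schmidt recurrence
  u_1 = v_1
  u_i = v_i − Σ_{j<i} ((v_i · u_j) / (u_j · u_j)) · u_j.

Step by step this gives:
  u_1 = (1, 3, -1)
  u_2 = (-7/11, 1/11, -4/11)
  u_3 = (-1/6, 1/6, 1/3)

Orthogonality check:
  u_2 · u_1 = 0 (should be 0)
  u_3 · u_1 = 0 (should be 0)
  u_3 · u_2 = 0 (should be 0)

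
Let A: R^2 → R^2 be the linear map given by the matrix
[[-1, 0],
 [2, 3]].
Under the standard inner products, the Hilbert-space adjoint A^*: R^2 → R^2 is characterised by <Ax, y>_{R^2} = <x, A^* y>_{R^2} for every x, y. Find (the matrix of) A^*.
A^* = A^T =
[[-1, 2],
 [0, 3]]

For real matrices with standard dot products, the defining identity <Ax, y> = <x, A^* y> gives (Ax)^T y = x^T (A^*) y, i.e. x^T A^T y = x^T (A^*) y. Since this holds for all x, y, we must have A^* = A^T. Therefore
A^* =
[[-1, 2],
 [0, 3]].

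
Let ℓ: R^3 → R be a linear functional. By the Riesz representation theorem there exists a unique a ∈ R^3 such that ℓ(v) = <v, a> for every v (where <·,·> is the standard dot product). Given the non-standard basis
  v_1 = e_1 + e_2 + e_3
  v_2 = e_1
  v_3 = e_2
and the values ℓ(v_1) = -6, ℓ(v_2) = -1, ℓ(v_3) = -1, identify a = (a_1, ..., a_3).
a = (-1, -1, -4)

Write a = (a_1, ..., a_3) in the standard basis. For each basis vector v_i, ℓ(v_i) = <v_i, a> is a linear equation in the a_j's. Collect the n equations into a matrix system V a = ℓ, where row i of V is v_i (expressed in the standard basis). Since V is invertible (lower-triangular with 1s on the diagonal, up to permutation), solve by back-substitution:
  V =
[[1, 1, 1],
 [1, 0, 0],
 [0, 1, 0]]
  V a = (-6, -1, -1)
Solving gives a = (-1, -1, -4).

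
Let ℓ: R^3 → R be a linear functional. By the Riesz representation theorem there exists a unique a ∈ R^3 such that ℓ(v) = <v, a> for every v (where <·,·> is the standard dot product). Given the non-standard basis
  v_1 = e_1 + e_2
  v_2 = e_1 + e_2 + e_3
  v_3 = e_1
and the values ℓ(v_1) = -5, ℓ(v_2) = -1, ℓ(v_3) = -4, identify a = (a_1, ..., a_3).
a = (-4, -1, 4)

Write a = (a_1, ..., a_3) in the standard basis. For each basis vector v_i, ℓ(v_i) = <v_i, a> is a linear equation in the a_j's. Collect the n equations into a matrix system V a = ℓ, where row i of V is v_i (expressed in the standard basis). Since V is invertible (lower-triangular with 1s on the diagonal, up to permutation), solve by back-substitution:
  V =
[[1, 1, 0],
 [1, 1, 1],
 [1, 0, 0]]
  V a = (-5, -1, -4)
Solving gives a = (-4, -1, 4).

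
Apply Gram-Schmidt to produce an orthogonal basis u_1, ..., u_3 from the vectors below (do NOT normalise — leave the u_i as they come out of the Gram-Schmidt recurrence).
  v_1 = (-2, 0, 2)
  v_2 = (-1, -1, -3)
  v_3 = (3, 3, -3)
Orthogonal basis:
  u_1 = (-2, 0, 2)
  u_2 = (-2, -1, -2)
  u_3 = (-2/3, 8/3, -2/3)

Apply the Gram-Schmidt recurrence
  u_1 = v_1
  u_i = v_i − Σ_{j<i} ((v_i · u_j) / (u_j · u_j)) · u_j.

Step by step this gives:
  u_1 = (-2, 0, 2)
  u_2 = (-2, -1, -2)
  u_3 = (-2/3, 8/3, -2/3)

Orthogonality check:
  u_2 · u_1 = 0 (should be 0)
  u_3 · u_1 = 0 (should be 0)
  u_3 · u_2 = 0 (should be 0)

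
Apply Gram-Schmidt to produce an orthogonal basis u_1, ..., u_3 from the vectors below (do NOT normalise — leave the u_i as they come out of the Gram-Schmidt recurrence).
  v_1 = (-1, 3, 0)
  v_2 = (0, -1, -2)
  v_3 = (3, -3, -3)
Orthogonal basis:
  u_1 = (-1, 3, 0)
  u_2 = (-3/10, -1/10, -2)
  u_3 = (90/41, 30/41, -15/41)

Apply the Gram-Schmidt recurrence
  u_1 = v_1
  u_i = v_i − Σ_{j<i} ((v_i · u_j) / (u_j · u_j)) · u_j.

Step by step this gives:
  u_1 = (-1, 3, 0)
  u_2 = (-3/10, -1/10, -2)
  u_3 = (90/41, 30/41, -15/41)

Orthogonality check:
  u_2 · u_1 = 0 (should be 0)
  u_3 · u_1 = 0 (should be 0)
  u_3 · u_2 = 0 (should be 0)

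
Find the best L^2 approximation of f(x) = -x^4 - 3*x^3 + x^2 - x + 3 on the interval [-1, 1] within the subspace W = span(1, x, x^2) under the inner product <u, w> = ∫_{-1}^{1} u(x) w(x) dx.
g(x) = x^2/7 - 14*x/5 + 108/35

The best approximation g ∈ W is the orthogonal projection of f onto W. Writing g = a_0 + a_1 x + a_2 x^2, the coefficients solve the normal equations G · a = b where
  G_{ij} = <φ_i, φ_j> and b_i = <f, φ_i>, with φ_0 = 1, φ_1 = x, φ_2 = x^2.
G =
  [2, 0, 2/3]
  [0, 2/3, 0]
  [2/3, 0, 2/5],
b = (94/15, -28/15, 74/35).
Solving gives a_0 = 108/35, a_1 = -14/5, a_2 = 1/7, so
  g(x) = x^2/7 - 14*x/5 + 108/35.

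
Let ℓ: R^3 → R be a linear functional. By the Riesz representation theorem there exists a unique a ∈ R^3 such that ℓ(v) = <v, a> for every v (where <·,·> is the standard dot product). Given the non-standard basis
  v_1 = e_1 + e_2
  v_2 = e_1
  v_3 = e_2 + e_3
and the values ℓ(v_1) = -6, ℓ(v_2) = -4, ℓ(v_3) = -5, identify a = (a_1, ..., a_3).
a = (-4, -2, -3)

Write a = (a_1, ..., a_3) in the standard basis. For each basis vector v_i, ℓ(v_i) = <v_i, a> is a linear equation in the a_j's. Collect the n equations into a matrix system V a = ℓ, where row i of V is v_i (expressed in the standard basis). Since V is invertible (lower-triangular with 1s on the diagonal, up to permutation), solve by back-substitution:
  V =
[[1, 1, 0],
 [1, 0, 0],
 [0, 1, 1]]
  V a = (-6, -4, -5)
Solving gives a = (-4, -2, -3).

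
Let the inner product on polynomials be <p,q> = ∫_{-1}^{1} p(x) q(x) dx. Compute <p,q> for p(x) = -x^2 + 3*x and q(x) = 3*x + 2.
<p,q> = 14/3

Expand the product: p(x)·q(x) = -3*x^3 + 7*x^2 + 6*x.
∫_{-1}^{1} of each monomial x^k gives [2/(k+1) if k even, 0 if k odd]. Integrating term-by-term (or equivalently evaluating the antiderivative F(x) = -3*x^4/4 + 7*x^3/3 + 3*x^2 at the endpoints):
  F(1) − F(−1) = 55/12 − (-1/12) = 14/3.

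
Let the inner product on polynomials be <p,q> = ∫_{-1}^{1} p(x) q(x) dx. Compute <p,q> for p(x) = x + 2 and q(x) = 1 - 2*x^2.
<p,q> = 4/3

Expand the product: p(x)·q(x) = -2*x^3 - 4*x^2 + x + 2.
∫_{-1}^{1} of each monomial x^k gives [2/(k+1) if k even, 0 if k odd]. Integrating term-by-term (or equivalently evaluating the antiderivative F(x) = -x^4/2 - 4*x^3/3 + x^2/2 + 2*x at the endpoints):
  F(1) − F(−1) = 2/3 − (-2/3) = 4/3.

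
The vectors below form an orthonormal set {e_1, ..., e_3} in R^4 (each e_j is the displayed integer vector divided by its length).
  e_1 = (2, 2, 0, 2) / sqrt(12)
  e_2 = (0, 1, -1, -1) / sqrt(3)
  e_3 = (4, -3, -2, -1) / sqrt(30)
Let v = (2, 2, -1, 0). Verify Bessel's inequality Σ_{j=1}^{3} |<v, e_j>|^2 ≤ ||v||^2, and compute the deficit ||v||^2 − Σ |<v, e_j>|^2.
Σ |<v, e_j>|^2 = 133/15; ||v||^2 = 9; deficit = 2/15

Write each e_j = u_j / sqrt(<u_j, u_j>) where u_j is the displayed integer vector. Then <v, e_j> = <v, u_j> / sqrt(<u_j, u_j>), so |<v, e_j>|^2 = <v, u_j>^2 / <u_j, u_j>.
Coefficients: <v, e_1> = 8/sqrt(12), <v, e_2> = 3/sqrt(3), <v, e_3> = 4/sqrt(30).
Square and sum: Σ |<v, e_j>|^2 = 133/15.
Compute ||v||^2 = v·v = 9.
Deficit = 9 − 133/15 = 2/15 ≥ 0, confirming Bessel's inequality. (The deficit equals ||v − Σ <v,e_j> e_j||^2, the squared distance from v to span{e_j}.)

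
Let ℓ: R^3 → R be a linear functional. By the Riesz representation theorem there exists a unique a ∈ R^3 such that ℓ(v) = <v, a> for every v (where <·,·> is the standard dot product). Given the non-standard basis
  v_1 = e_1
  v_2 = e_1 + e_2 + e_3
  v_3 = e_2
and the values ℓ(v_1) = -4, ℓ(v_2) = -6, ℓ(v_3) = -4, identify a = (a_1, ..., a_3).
a = (-4, -4, 2)

Write a = (a_1, ..., a_3) in the standard basis. For each basis vector v_i, ℓ(v_i) = <v_i, a> is a linear equation in the a_j's. Collect the n equations into a matrix system V a = ℓ, where row i of V is v_i (expressed in the standard basis). Since V is invertible (lower-triangular with 1s on the diagonal, up to permutation), solve by back-substitution:
  V =
[[1, 0, 0],
 [1, 1, 1],
 [0, 1, 0]]
  V a = (-4, -6, -4)
Solving gives a = (-4, -4, 2).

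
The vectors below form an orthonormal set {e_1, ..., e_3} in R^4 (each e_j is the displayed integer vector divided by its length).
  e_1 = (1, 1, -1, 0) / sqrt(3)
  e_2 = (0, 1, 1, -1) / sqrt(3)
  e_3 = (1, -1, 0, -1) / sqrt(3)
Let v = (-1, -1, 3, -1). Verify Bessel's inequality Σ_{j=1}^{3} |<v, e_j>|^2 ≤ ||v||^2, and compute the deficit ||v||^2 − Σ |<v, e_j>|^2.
Σ |<v, e_j>|^2 = 35/3; ||v||^2 = 12; deficit = 1/3

Write each e_j = u_j / sqrt(<u_j, u_j>) where u_j is the displayed integer vector. Then <v, e_j> = <v, u_j> / sqrt(<u_j, u_j>), so |<v, e_j>|^2 = <v, u_j>^2 / <u_j, u_j>.
Coefficients: <v, e_1> = -5/sqrt(3), <v, e_2> = 3/sqrt(3), <v, e_3> = 1/sqrt(3).
Square and sum: Σ |<v, e_j>|^2 = 35/3.
Compute ||v||^2 = v·v = 12.
Deficit = 12 − 35/3 = 1/3 ≥ 0, confirming Bessel's inequality. (The deficit equals ||v − Σ <v,e_j> e_j||^2, the squared distance from v to span{e_j}.)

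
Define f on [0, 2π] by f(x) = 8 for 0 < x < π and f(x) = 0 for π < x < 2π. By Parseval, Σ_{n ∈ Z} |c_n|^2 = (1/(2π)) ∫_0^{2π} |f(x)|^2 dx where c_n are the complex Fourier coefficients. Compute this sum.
Σ |c_n|^2 = 32

Parseval equates the L^2 energy of f (normalised by 1/(2π)) with the ℓ^2 sum of its Fourier coefficients: (1/(2π)) ∫_0^{2π} |f|^2 = Σ |c_n|^2.
Compute the left side: (1/(2π)) [∫_0^π 8^2 dx + ∫_π^{2π} 0^2 dx] = (1/(2π)) · (64π + 0π) = (64 + 0)/2 = 32.
So Σ_{n ∈ Z} |c_n|^2 = 32.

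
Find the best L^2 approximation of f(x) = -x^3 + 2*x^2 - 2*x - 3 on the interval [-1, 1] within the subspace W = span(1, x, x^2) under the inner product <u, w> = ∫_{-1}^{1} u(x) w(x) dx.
g(x) = 2*x^2 - 13*x/5 - 3

The best approximation g ∈ W is the orthogonal projection of f onto W. Writing g = a_0 + a_1 x + a_2 x^2, the coefficients solve the normal equations G · a = b where
  G_{ij} = <φ_i, φ_j> and b_i = <f, φ_i>, with φ_0 = 1, φ_1 = x, φ_2 = x^2.
G =
  [2, 0, 2/3]
  [0, 2/3, 0]
  [2/3, 0, 2/5],
b = (-14/3, -26/15, -6/5).
Solving gives a_0 = -3, a_1 = -13/5, a_2 = 2, so
  g(x) = 2*x^2 - 13*x/5 - 3.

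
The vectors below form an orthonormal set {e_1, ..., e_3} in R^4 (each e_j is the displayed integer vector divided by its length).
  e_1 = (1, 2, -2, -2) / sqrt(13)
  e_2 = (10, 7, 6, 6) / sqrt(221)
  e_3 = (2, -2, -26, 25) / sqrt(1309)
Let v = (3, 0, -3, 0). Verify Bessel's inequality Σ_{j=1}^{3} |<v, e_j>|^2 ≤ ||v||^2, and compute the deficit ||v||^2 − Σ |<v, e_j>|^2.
Σ |<v, e_j>|^2 = 135/11; ||v||^2 = 18; deficit = 63/11

Write each e_j = u_j / sqrt(<u_j, u_j>) where u_j is the displayed integer vector. Then <v, e_j> = <v, u_j> / sqrt(<u_j, u_j>), so |<v, e_j>|^2 = <v, u_j>^2 / <u_j, u_j>.
Coefficients: <v, e_1> = 9/sqrt(13), <v, e_2> = 12/sqrt(221), <v, e_3> = 84/sqrt(1309).
Square and sum: Σ |<v, e_j>|^2 = 135/11.
Compute ||v||^2 = v·v = 18.
Deficit = 18 − 135/11 = 63/11 ≥ 0, confirming Bessel's inequality. (The deficit equals ||v − Σ <v,e_j> e_j||^2, the squared distance from v to span{e_j}.)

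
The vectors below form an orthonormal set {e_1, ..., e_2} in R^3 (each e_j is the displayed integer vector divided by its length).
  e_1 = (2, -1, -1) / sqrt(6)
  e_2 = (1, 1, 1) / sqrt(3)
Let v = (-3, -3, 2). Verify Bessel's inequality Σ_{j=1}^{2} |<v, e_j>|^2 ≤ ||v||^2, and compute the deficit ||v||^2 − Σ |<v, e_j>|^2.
Σ |<v, e_j>|^2 = 19/2; ||v||^2 = 22; deficit = 25/2

Write each e_j = u_j / sqrt(<u_j, u_j>) where u_j is the displayed integer vector. Then <v, e_j> = <v, u_j> / sqrt(<u_j, u_j>), so |<v, e_j>|^2 = <v, u_j>^2 / <u_j, u_j>.
Coefficients: <v, e_1> = -5/sqrt(6), <v, e_2> = -4/sqrt(3).
Square and sum: Σ |<v, e_j>|^2 = 19/2.
Compute ||v||^2 = v·v = 22.
Deficit = 22 − 19/2 = 25/2 ≥ 0, confirming Bessel's inequality. (The deficit equals ||v − Σ <v,e_j> e_j||^2, the squared distance from v to span{e_j}.)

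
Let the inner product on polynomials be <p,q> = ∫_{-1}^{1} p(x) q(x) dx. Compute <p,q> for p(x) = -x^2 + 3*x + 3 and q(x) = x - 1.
<p,q> = -10/3

Expand the product: p(x)·q(x) = -x^3 + 4*x^2 - 3.
∫_{-1}^{1} of each monomial x^k gives [2/(k+1) if k even, 0 if k odd]. Integrating term-by-term (or equivalently evaluating the antiderivative F(x) = -x^4/4 + 4*x^3/3 - 3*x at the endpoints):
  F(1) − F(−1) = -23/12 − (17/12) = -10/3.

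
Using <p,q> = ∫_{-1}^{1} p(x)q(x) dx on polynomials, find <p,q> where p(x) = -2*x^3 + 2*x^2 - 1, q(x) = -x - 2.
<p,q> = 32/15

Expand the product: p(x)·q(x) = 2*x^4 + 2*x^3 - 4*x^2 + x + 2.
∫_{-1}^{1} of each monomial x^k gives [2/(k+1) if k even, 0 if k odd]. Integrating term-by-term (or equivalently evaluating the antiderivative F(x) = 2*x^5/5 + x^4/2 - 4*x^3/3 + x^2/2 + 2*x at the endpoints):
  F(1) − F(−1) = 31/15 − (-1/15) = 32/15.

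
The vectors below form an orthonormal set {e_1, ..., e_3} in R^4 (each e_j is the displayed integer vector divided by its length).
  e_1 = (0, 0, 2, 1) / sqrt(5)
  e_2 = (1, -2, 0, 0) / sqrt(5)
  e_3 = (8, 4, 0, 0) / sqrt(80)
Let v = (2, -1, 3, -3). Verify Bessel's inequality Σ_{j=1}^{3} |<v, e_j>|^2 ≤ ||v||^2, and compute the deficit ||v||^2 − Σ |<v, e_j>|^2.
Σ |<v, e_j>|^2 = 34/5; ||v||^2 = 23; deficit = 81/5

Write each e_j = u_j / sqrt(<u_j, u_j>) where u_j is the displayed integer vector. Then <v, e_j> = <v, u_j> / sqrt(<u_j, u_j>), so |<v, e_j>|^2 = <v, u_j>^2 / <u_j, u_j>.
Coefficients: <v, e_1> = 3/sqrt(5), <v, e_2> = 4/sqrt(5), <v, e_3> = 12/sqrt(80).
Square and sum: Σ |<v, e_j>|^2 = 34/5.
Compute ||v||^2 = v·v = 23.
Deficit = 23 − 34/5 = 81/5 ≥ 0, confirming Bessel's inequality. (The deficit equals ||v − Σ <v,e_j> e_j||^2, the squared distance from v to span{e_j}.)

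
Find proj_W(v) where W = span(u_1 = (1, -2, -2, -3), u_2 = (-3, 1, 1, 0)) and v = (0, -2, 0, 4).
proj_W(v) = (174/149, 112/149, 112/149, 306/149)

Set up U = [u_1 | ... | u_2] ∈ R^(4×2). The projector onto W = col(U) is P = U (U^T U)^(-1) U^T.
Compute U^T U =
  [18, -7]
  [-7, 11],
and U^T v = (-8, -2).
Solve U^T U · c = U^T v for the coefficients: c = (-102/149, -92/149). The projection is proj_W(v) = U c.
Check: (v - proj_W(v)) · u_1 = 0  (should be 0).
Check: (v - proj_W(v)) · u_2 = 0  (should be 0).
Result: proj_W(v) = (174/149, 112/149, 112/149, 306/149).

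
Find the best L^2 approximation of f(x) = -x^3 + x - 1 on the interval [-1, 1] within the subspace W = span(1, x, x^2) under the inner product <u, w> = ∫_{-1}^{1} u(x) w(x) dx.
g(x) = 2*x/5 - 1

The best approximation g ∈ W is the orthogonal projection of f onto W. Writing g = a_0 + a_1 x + a_2 x^2, the coefficients solve the normal equations G · a = b where
  G_{ij} = <φ_i, φ_j> and b_i = <f, φ_i>, with φ_0 = 1, φ_1 = x, φ_2 = x^2.
G =
  [2, 0, 2/3]
  [0, 2/3, 0]
  [2/3, 0, 2/5],
b = (-2, 4/15, -2/3).
Solving gives a_0 = -1, a_1 = 2/5, a_2 = 0, so
  g(x) = 2*x/5 - 1.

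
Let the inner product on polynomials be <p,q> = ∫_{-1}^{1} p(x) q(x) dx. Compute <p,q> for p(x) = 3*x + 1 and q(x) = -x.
<p,q> = -2

Expand the product: p(x)·q(x) = -3*x^2 - x.
∫_{-1}^{1} of each monomial x^k gives [2/(k+1) if k even, 0 if k odd]. Integrating term-by-term (or equivalently evaluating the antiderivative F(x) = -x^3 - x^2/2 at the endpoints):
  F(1) − F(−1) = -3/2 − (1/2) = -2.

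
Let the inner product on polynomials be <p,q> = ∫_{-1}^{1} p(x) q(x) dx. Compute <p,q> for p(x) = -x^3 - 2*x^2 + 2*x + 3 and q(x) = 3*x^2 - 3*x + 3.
<p,q> = 74/5

Expand the product: p(x)·q(x) = -3*x^5 - 3*x^4 + 9*x^3 - 3*x^2 - 3*x + 9.
∫_{-1}^{1} of each monomial x^k gives [2/(k+1) if k even, 0 if k odd]. Integrating term-by-term (or equivalently evaluating the antiderivative F(x) = -x^6/2 - 3*x^5/5 + 9*x^4/4 - x^3 - 3*x^2/2 + 9*x at the endpoints):
  F(1) − F(−1) = 153/20 − (-143/20) = 74/5.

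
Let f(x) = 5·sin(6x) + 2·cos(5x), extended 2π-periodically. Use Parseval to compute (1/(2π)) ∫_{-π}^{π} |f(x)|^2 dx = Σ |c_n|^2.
Σ |c_n|^2 = 29/2

Expand |f|^2 and use orthogonality of {sin(nx), cos(mx)} on [-π, π]:
  ∫_{-π}^{π} sin(nx)^2 dx = π, ∫ cos(mx)^2 dx = π, and cross terms integrate to 0.
So ∫_{-π}^{π} f(x)^2 dx = 5^2 · π + 2^2 · π = (25 + 4)π.
Divide by 2π: (25 + 4)/2 = 29/2.
By Parseval, this equals Σ |c_n|^2.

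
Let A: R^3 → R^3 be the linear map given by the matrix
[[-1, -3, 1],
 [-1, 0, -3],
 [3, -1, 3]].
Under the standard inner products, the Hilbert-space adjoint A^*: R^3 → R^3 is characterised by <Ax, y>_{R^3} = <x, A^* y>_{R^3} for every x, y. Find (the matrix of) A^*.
A^* = A^T =
[[-1, -1, 3],
 [-3, 0, -1],
 [1, -3, 3]]

For real matrices with standard dot products, the defining identity <Ax, y> = <x, A^* y> gives (Ax)^T y = x^T (A^*) y, i.e. x^T A^T y = x^T (A^*) y. Since this holds for all x, y, we must have A^* = A^T. Therefore
A^* =
[[-1, -1, 3],
 [-3, 0, -1],
 [1, -3, 3]].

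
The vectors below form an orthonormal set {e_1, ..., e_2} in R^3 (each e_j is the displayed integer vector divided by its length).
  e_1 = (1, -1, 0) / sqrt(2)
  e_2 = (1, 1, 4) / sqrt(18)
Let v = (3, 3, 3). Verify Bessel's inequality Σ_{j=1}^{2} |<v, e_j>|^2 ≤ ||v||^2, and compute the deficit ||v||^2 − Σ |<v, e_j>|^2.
Σ |<v, e_j>|^2 = 18; ||v||^2 = 27; deficit = 9

Write each e_j = u_j / sqrt(<u_j, u_j>) where u_j is the displayed integer vector. Then <v, e_j> = <v, u_j> / sqrt(<u_j, u_j>), so |<v, e_j>|^2 = <v, u_j>^2 / <u_j, u_j>.
Coefficients: <v, e_1> = 0/sqrt(2), <v, e_2> = 18/sqrt(18).
Square and sum: Σ |<v, e_j>|^2 = 18.
Compute ||v||^2 = v·v = 27.
Deficit = 27 − 18 = 9 ≥ 0, confirming Bessel's inequality. (The deficit equals ||v − Σ <v,e_j> e_j||^2, the squared distance from v to span{e_j}.)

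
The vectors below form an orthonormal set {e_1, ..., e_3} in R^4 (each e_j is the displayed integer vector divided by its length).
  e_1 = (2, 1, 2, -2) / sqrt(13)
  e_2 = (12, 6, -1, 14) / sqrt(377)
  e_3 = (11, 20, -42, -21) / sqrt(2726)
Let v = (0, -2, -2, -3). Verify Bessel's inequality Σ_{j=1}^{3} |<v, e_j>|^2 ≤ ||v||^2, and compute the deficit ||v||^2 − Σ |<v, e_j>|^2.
Σ |<v, e_j>|^2 = 1069/94; ||v||^2 = 17; deficit = 529/94

Write each e_j = u_j / sqrt(<u_j, u_j>) where u_j is the displayed integer vector. Then <v, e_j> = <v, u_j> / sqrt(<u_j, u_j>), so |<v, e_j>|^2 = <v, u_j>^2 / <u_j, u_j>.
Coefficients: <v, e_1> = 0/sqrt(13), <v, e_2> = -52/sqrt(377), <v, e_3> = 107/sqrt(2726).
Square and sum: Σ |<v, e_j>|^2 = 1069/94.
Compute ||v||^2 = v·v = 17.
Deficit = 17 − 1069/94 = 529/94 ≥ 0, confirming Bessel's inequality. (The deficit equals ||v − Σ <v,e_j> e_j||^2, the squared distance from v to span{e_j}.)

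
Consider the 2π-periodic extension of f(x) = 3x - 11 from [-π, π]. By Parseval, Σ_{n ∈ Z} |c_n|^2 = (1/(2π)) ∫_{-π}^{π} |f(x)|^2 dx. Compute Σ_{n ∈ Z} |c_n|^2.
Σ |c_n|^2 = 3π^2 + 121

Expand and integrate term by term over [-π, π]:
  ∫ (3x)^2 dx = 9·(2π^3/3); ∫ 2·3·(-11)·x dx = 0 (odd integrand); ∫ (-11)^2 dx = 121·2π.
So (1/(2π)) ∫_{-π}^{π} (3x - 11)^2 dx = 9π^2/3 + 121 = 3π^2 + 121.
Parseval ⇒ Σ |c_n|^2 = 3π^2 + 121.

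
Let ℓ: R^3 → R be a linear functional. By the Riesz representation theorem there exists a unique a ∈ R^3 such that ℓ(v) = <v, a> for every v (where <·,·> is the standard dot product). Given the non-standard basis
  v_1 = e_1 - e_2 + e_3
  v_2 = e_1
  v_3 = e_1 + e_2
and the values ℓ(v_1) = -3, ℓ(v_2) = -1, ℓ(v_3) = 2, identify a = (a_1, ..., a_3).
a = (-1, 3, 1)

Write a = (a_1, ..., a_3) in the standard basis. For each basis vector v_i, ℓ(v_i) = <v_i, a> is a linear equation in the a_j's. Collect the n equations into a matrix system V a = ℓ, where row i of V is v_i (expressed in the standard basis). Since V is invertible (lower-triangular with 1s on the diagonal, up to permutation), solve by back-substitution:
  V =
[[1, -1, 1],
 [1, 0, 0],
 [1, 1, 0]]
  V a = (-3, -1, 2)
Solving gives a = (-1, 3, 1).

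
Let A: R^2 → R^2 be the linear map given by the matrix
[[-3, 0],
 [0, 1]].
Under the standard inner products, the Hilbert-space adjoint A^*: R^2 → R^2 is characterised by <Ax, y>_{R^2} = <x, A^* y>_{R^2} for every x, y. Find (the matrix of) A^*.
A^* = A^T =
[[-3, 0],
 [0, 1]]

For real matrices with standard dot products, the defining identity <Ax, y> = <x, A^* y> gives (Ax)^T y = x^T (A^*) y, i.e. x^T A^T y = x^T (A^*) y. Since this holds for all x, y, we must have A^* = A^T. Therefore
A^* =
[[-3, 0],
 [0, 1]].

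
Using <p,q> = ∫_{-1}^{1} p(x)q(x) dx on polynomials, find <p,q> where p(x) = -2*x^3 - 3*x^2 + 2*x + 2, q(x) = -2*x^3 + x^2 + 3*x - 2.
<p,q> = -286/105

Expand the product: p(x)·q(x) = 4*x^6 + 4*x^5 - 13*x^4 - 7*x^3 + 14*x^2 + 2*x - 4.
∫_{-1}^{1} of each monomial x^k gives [2/(k+1) if k even, 0 if k odd]. Integrating term-by-term (or equivalently evaluating the antiderivative F(x) = 4*x^7/7 + 2*x^6/3 - 13*x^5/5 - 7*x^4/4 + 14*x^3/3 + x^2 - 4*x at the endpoints):
  F(1) − F(−1) = -607/420 − (179/140) = -286/105.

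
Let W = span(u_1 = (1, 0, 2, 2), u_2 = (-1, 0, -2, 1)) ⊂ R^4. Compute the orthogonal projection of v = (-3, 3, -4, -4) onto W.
proj_W(v) = (-11/5, 0, -22/5, -4)

Set up U = [u_1 | ... | u_2] ∈ R^(4×2). The projector onto W = col(U) is P = U (U^T U)^(-1) U^T.
Compute U^T U =
  [9, -3]
  [-3, 6],
and U^T v = (-19, 7).
Solve U^T U · c = U^T v for the coefficients: c = (-31/15, 2/15). The projection is proj_W(v) = U c.
Check: (v - proj_W(v)) · u_1 = 0  (should be 0).
Check: (v - proj_W(v)) · u_2 = 0  (should be 0).
Result: proj_W(v) = (-11/5, 0, -22/5, -4).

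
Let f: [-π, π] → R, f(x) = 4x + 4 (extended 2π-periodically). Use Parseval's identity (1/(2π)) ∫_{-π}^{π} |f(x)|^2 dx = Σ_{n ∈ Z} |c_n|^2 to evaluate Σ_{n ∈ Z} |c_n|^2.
Σ |c_n|^2 = 16π^2/3 + 16

Expand and integrate term by term over [-π, π]:
  ∫ (4x)^2 dx = 16·(2π^3/3); ∫ 2·4·(4)·x dx = 0 (odd integrand); ∫ 4^2 dx = 16·2π.
So (1/(2π)) ∫_{-π}^{π} (4x + 4)^2 dx = 16π^2/3 + 16 = 16π^2/3 + 16.
Parseval ⇒ Σ |c_n|^2 = 16π^2/3 + 16.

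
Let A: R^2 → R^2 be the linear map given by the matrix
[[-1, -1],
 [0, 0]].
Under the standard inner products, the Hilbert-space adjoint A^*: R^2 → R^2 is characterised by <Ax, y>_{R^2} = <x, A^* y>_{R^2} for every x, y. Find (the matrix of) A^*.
A^* = A^T =
[[-1, 0],
 [-1, 0]]

For real matrices with standard dot products, the defining identity <Ax, y> = <x, A^* y> gives (Ax)^T y = x^T (A^*) y, i.e. x^T A^T y = x^T (A^*) y. Since this holds for all x, y, we must have A^* = A^T. Therefore
A^* =
[[-1, 0],
 [-1, 0]].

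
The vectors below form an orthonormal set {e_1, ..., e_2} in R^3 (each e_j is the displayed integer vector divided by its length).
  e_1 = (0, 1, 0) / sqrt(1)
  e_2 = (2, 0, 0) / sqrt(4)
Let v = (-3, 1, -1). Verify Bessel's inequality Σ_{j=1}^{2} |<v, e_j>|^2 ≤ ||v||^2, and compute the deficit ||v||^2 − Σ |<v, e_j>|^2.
Σ |<v, e_j>|^2 = 10; ||v||^2 = 11; deficit = 1

Write each e_j = u_j / sqrt(<u_j, u_j>) where u_j is the displayed integer vector. Then <v, e_j> = <v, u_j> / sqrt(<u_j, u_j>), so |<v, e_j>|^2 = <v, u_j>^2 / <u_j, u_j>.
Coefficients: <v, e_1> = 1/sqrt(1), <v, e_2> = -6/sqrt(4).
Square and sum: Σ |<v, e_j>|^2 = 10.
Compute ||v||^2 = v·v = 11.
Deficit = 11 − 10 = 1 ≥ 0, confirming Bessel's inequality. (The deficit equals ||v − Σ <v,e_j> e_j||^2, the squared distance from v to span{e_j}.)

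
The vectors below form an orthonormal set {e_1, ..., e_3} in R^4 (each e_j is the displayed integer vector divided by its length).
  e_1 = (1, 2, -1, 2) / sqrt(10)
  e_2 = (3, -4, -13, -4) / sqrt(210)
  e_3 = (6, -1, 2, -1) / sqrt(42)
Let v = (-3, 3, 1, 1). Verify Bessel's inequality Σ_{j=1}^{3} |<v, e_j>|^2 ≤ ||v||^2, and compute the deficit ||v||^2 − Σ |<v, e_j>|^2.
Σ |<v, e_j>|^2 = 18; ||v||^2 = 20; deficit = 2

Write each e_j = u_j / sqrt(<u_j, u_j>) where u_j is the displayed integer vector. Then <v, e_j> = <v, u_j> / sqrt(<u_j, u_j>), so |<v, e_j>|^2 = <v, u_j>^2 / <u_j, u_j>.
Coefficients: <v, e_1> = 4/sqrt(10), <v, e_2> = -38/sqrt(210), <v, e_3> = -20/sqrt(42).
Square and sum: Σ |<v, e_j>|^2 = 18.
Compute ||v||^2 = v·v = 20.
Deficit = 20 − 18 = 2 ≥ 0, confirming Bessel's inequality. (The deficit equals ||v − Σ <v,e_j> e_j||^2, the squared distance from v to span{e_j}.)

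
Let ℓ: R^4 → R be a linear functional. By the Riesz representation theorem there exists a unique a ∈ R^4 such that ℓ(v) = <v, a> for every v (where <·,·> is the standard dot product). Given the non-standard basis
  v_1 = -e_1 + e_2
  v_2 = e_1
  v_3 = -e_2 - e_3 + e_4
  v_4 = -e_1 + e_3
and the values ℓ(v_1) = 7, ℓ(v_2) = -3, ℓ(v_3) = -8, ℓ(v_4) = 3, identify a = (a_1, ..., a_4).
a = (-3, 4, 0, -4)

Write a = (a_1, ..., a_4) in the standard basis. For each basis vector v_i, ℓ(v_i) = <v_i, a> is a linear equation in the a_j's. Collect the n equations into a matrix system V a = ℓ, where row i of V is v_i (expressed in the standard basis). Since V is invertible (lower-triangular with 1s on the diagonal, up to permutation), solve by back-substitution:
  V =
[[-1, 1, 0, 0],
 [1, 0, 0, 0],
 [0, -1, -1, 1],
 [-1, 0, 1, 0]]
  V a = (7, -3, -8, 3)
Solving gives a = (-3, 4, 0, -4).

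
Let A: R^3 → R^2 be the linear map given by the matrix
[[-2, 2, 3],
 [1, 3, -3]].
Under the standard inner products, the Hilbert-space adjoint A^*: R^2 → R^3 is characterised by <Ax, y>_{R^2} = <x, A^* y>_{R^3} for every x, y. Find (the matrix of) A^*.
A^* = A^T =
[[-2, 1],
 [2, 3],
 [3, -3]]

For real matrices with standard dot products, the defining identity <Ax, y> = <x, A^* y> gives (Ax)^T y = x^T (A^*) y, i.e. x^T A^T y = x^T (A^*) y. Since this holds for all x, y, we must have A^* = A^T. Therefore
A^* =
[[-2, 1],
 [2, 3],
 [3, -3]].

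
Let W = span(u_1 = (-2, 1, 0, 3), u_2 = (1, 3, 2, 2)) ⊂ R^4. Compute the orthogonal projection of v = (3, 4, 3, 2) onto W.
proj_W(v) = (528/203, 863/203, 92/29, 335/203)

Set up U = [u_1 | ... | u_2] ∈ R^(4×2). The projector onto W = col(U) is P = U (U^T U)^(-1) U^T.
Compute U^T U =
  [14, 7]
  [7, 18],
and U^T v = (4, 25).
Solve U^T U · c = U^T v for the coefficients: c = (-103/203, 46/29). The projection is proj_W(v) = U c.
Check: (v - proj_W(v)) · u_1 = 0  (should be 0).
Check: (v - proj_W(v)) · u_2 = 0  (should be 0).
Result: proj_W(v) = (528/203, 863/203, 92/29, 335/203).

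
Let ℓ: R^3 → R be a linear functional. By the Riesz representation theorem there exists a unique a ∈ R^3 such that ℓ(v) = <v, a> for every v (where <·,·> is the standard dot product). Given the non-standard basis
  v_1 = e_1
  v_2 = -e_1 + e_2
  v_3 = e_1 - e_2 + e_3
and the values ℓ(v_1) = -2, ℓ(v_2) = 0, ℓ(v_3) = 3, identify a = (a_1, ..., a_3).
a = (-2, -2, 3)

Write a = (a_1, ..., a_3) in the standard basis. For each basis vector v_i, ℓ(v_i) = <v_i, a> is a linear equation in the a_j's. Collect the n equations into a matrix system V a = ℓ, where row i of V is v_i (expressed in the standard basis). Since V is invertible (lower-triangular with 1s on the diagonal, up to permutation), solve by back-substitution:
  V =
[[1, 0, 0],
 [-1, 1, 0],
 [1, -1, 1]]
  V a = (-2, 0, 3)
Solving gives a = (-2, -2, 3).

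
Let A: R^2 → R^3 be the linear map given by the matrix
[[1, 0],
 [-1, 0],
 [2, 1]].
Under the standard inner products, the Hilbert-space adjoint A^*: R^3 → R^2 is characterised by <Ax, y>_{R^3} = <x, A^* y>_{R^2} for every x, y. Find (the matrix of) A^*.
A^* = A^T =
[[1, -1, 2],
 [0, 0, 1]]

For real matrices with standard dot products, the defining identity <Ax, y> = <x, A^* y> gives (Ax)^T y = x^T (A^*) y, i.e. x^T A^T y = x^T (A^*) y. Since this holds for all x, y, we must have A^* = A^T. Therefore
A^* =
[[1, -1, 2],
 [0, 0, 1]].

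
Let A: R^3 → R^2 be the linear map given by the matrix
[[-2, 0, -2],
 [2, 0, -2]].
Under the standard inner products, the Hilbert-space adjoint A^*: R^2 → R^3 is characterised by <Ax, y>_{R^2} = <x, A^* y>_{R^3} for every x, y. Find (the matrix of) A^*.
A^* = A^T =
[[-2, 2],
 [0, 0],
 [-2, -2]]

For real matrices with standard dot products, the defining identity <Ax, y> = <x, A^* y> gives (Ax)^T y = x^T (A^*) y, i.e. x^T A^T y = x^T (A^*) y. Since this holds for all x, y, we must have A^* = A^T. Therefore
A^* =
[[-2, 2],
 [0, 0],
 [-2, -2]].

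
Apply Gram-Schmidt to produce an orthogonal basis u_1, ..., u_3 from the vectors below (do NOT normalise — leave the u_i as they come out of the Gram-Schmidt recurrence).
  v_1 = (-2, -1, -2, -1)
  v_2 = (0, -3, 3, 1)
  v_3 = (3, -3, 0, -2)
Orthogonal basis:
  u_1 = (-2, -1, -2, -1)
  u_2 = (-4/5, -17/5, 11/5, 3/5)
  u_3 = (90/29, -105/58, -30/29, -135/58)

Apply the Gram-Schmidt recurrence
  u_1 = v_1
  u_i = v_i − Σ_{j<i} ((v_i · u_j) / (u_j · u_j)) · u_j.

Step by step this gives:
  u_1 = (-2, -1, -2, -1)
  u_2 = (-4/5, -17/5, 11/5, 3/5)
  u_3 = (90/29, -105/58, -30/29, -135/58)

Orthogonality check:
  u_2 · u_1 = 0 (should be 0)
  u_3 · u_1 = 0 (should be 0)
  u_3 · u_2 = 0 (should be 0)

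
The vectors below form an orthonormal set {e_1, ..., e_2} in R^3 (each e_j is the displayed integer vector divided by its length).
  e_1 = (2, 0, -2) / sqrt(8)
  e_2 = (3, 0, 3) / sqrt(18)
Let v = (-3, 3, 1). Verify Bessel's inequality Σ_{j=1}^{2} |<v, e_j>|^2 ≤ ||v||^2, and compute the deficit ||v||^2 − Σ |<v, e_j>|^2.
Σ |<v, e_j>|^2 = 10; ||v||^2 = 19; deficit = 9

Write each e_j = u_j / sqrt(<u_j, u_j>) where u_j is the displayed integer vector. Then <v, e_j> = <v, u_j> / sqrt(<u_j, u_j>), so |<v, e_j>|^2 = <v, u_j>^2 / <u_j, u_j>.
Coefficients: <v, e_1> = -8/sqrt(8), <v, e_2> = -6/sqrt(18).
Square and sum: Σ |<v, e_j>|^2 = 10.
Compute ||v||^2 = v·v = 19.
Deficit = 19 − 10 = 9 ≥ 0, confirming Bessel's inequality. (The deficit equals ||v − Σ <v,e_j> e_j||^2, the squared distance from v to span{e_j}.)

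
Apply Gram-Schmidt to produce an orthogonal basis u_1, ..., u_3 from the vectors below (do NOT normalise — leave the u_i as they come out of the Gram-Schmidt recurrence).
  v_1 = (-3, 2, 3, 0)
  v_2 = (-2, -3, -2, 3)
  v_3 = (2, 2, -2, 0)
Orthogonal basis:
  u_1 = (-3, 2, 3, 0)
  u_2 = (-31/11, -27/11, -13/11, 3)
  u_3 = (-5/134, 255/134, -175/134, 135/134)

Apply the Gram-Schmidt recurrence
  u_1 = v_1
  u_i = v_i − Σ_{j<i} ((v_i · u_j) / (u_j · u_j)) · u_j.

Step by step this gives:
  u_1 = (-3, 2, 3, 0)
  u_2 = (-31/11, -27/11, -13/11, 3)
  u_3 = (-5/134, 255/134, -175/134, 135/134)

Orthogonality check:
  u_2 · u_1 = 0 (should be 0)
  u_3 · u_1 = 0 (should be 0)
  u_3 · u_2 = 0 (should be 0)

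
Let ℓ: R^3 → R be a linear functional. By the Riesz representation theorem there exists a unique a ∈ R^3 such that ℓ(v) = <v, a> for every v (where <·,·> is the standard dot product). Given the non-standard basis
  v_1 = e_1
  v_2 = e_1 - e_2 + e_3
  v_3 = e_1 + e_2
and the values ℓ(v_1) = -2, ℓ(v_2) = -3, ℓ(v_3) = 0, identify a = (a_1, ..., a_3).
a = (-2, 2, 1)

Write a = (a_1, ..., a_3) in the standard basis. For each basis vector v_i, ℓ(v_i) = <v_i, a> is a linear equation in the a_j's. Collect the n equations into a matrix system V a = ℓ, where row i of V is v_i (expressed in the standard basis). Since V is invertible (lower-triangular with 1s on the diagonal, up to permutation), solve by back-substitution:
  V =
[[1, 0, 0],
 [1, -1, 1],
 [1, 1, 0]]
  V a = (-2, -3, 0)
Solving gives a = (-2, 2, 1).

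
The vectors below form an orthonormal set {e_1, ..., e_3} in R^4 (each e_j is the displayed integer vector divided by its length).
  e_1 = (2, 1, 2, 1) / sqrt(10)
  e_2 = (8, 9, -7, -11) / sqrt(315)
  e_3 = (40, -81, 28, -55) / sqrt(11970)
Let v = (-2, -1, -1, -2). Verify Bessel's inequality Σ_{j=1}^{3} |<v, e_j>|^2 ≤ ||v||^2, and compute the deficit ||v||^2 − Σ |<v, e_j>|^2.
Σ |<v, e_j>|^2 = 829/95; ||v||^2 = 10; deficit = 121/95

Write each e_j = u_j / sqrt(<u_j, u_j>) where u_j is the displayed integer vector. Then <v, e_j> = <v, u_j> / sqrt(<u_j, u_j>), so |<v, e_j>|^2 = <v, u_j>^2 / <u_j, u_j>.
Coefficients: <v, e_1> = -9/sqrt(10), <v, e_2> = 4/sqrt(315), <v, e_3> = 83/sqrt(11970).
Square and sum: Σ |<v, e_j>|^2 = 829/95.
Compute ||v||^2 = v·v = 10.
Deficit = 10 − 829/95 = 121/95 ≥ 0, confirming Bessel's inequality. (The deficit equals ||v − Σ <v,e_j> e_j||^2, the squared distance from v to span{e_j}.)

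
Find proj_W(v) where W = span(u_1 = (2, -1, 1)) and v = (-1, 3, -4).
proj_W(v) = (-3, 3/2, -3/2)

Set up U = [u_1 | ... | u_1] ∈ R^(3×1). The projector onto W = col(U) is P = U (U^T U)^(-1) U^T.
Compute U^T U =
  [6],
and U^T v = (-9).
Solve U^T U · c = U^T v for the coefficients: c = (-3/2). The projection is proj_W(v) = U c.
Check: (v - proj_W(v)) · u_1 = 0  (should be 0).
Result: proj_W(v) = (-3, 3/2, -3/2).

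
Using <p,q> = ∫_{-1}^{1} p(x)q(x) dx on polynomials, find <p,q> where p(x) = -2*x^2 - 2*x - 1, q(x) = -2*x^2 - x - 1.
<p,q> = 38/5

Expand the product: p(x)·q(x) = 4*x^4 + 6*x^3 + 6*x^2 + 3*x + 1.
∫_{-1}^{1} of each monomial x^k gives [2/(k+1) if k even, 0 if k odd]. Integrating term-by-term (or equivalently evaluating the antiderivative F(x) = 4*x^5/5 + 3*x^4/2 + 2*x^3 + 3*x^2/2 + x at the endpoints):
  F(1) − F(−1) = 34/5 − (-4/5) = 38/5.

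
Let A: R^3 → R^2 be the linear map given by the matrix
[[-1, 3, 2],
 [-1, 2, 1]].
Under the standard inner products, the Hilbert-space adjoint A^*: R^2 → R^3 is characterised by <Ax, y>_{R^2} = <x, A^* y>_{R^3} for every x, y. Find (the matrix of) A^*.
A^* = A^T =
[[-1, -1],
 [3, 2],
 [2, 1]]

For real matrices with standard dot products, the defining identity <Ax, y> = <x, A^* y> gives (Ax)^T y = x^T (A^*) y, i.e. x^T A^T y = x^T (A^*) y. Since this holds for all x, y, we must have A^* = A^T. Therefore
A^* =
[[-1, -1],
 [3, 2],
 [2, 1]].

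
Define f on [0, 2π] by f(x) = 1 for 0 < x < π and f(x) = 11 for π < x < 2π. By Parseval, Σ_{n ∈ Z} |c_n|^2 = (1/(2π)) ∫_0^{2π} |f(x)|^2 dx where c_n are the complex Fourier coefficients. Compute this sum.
Σ |c_n|^2 = 61

Parseval equates the L^2 energy of f (normalised by 1/(2π)) with the ℓ^2 sum of its Fourier coefficients: (1/(2π)) ∫_0^{2π} |f|^2 = Σ |c_n|^2.
Compute the left side: (1/(2π)) [∫_0^π 1^2 dx + ∫_π^{2π} 11^2 dx] = (1/(2π)) · (1π + 121π) = (1 + 121)/2 = 61.
So Σ_{n ∈ Z} |c_n|^2 = 61.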